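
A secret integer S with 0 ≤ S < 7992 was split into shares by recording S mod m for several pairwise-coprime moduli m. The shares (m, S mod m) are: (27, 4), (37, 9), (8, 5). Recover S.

Combine the congruences pairwise.
From S ≡ 4 (mod 27) write S = 4 + 27t. Substituting into S ≡ 9 (mod 37) gives 27t ≡ 5 (mod 37), and since 27⁻¹ ≡ 11 (mod 37), t ≡ 18. Hence S ≡ 4 + 27·18 = 490 (mod 999).
From S ≡ 490 (mod 999) write S = 490 + 999t. Substituting into S ≡ 5 (mod 8) gives 999t ≡ 3 (mod 8), and since 7⁻¹ ≡ 7 (mod 8), t ≡ 5. Hence S ≡ 490 + 999·5 = 5485 (mod 7992).

5485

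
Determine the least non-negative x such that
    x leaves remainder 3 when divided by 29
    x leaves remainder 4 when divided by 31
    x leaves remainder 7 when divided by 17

3135

The moduli are pairwise coprime; N = 29·31·17 = 15283.
N/29 = 527; 527 ≡ 5 (mod 29); 5·6 ≡ 1, so inverse 6.
N/31 = 493; 493 ≡ 28 (mod 31); 28·10 ≡ 1, so inverse 10.
N/17 = 899; 899 ≡ 15 (mod 17); 15·8 ≡ 1, so inverse 8.
x ≡ 3·527·6 + 4·493·10 + 7·899·8 = 79550.
79550 mod 15283 = 3135.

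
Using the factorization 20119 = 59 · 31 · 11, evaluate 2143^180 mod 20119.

3411

Mod 59: 2143 ≡ 19; by Fermat, exponent reduces to 180 mod 58 = 6; 19^6 ≡ 48 (mod 59).
Mod 31: 2143 ≡ 4; since 30 | 180, by Fermat 4^180 ≡ 1 (mod 31).
Mod 11: 2143 ≡ 9; since 10 | 180, by Fermat 9^180 ≡ 1 (mod 11).
Combine by CRT: x ≡ 48 (mod 59), x ≡ 1 (mod 31), x ≡ 1 (mod 11) ⇒ x ≡ 3411 (mod 20119).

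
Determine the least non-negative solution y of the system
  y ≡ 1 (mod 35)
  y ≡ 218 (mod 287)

gcd(35, 287) = 7 and 7 | (218 − 1), so the pair is consistent; merging gives y ≡ 1366 (mod 1435), where 1435 = lcm(35, 287).
The solution is unique modulo lcm(35, 287) = 1435.

1366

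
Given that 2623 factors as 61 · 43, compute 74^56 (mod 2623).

2487

Mod 61: 74 ≡ 13; 13^56 ≡ 47 (mod 61).
Mod 43: 74 ≡ 31; by Fermat, exponent reduces to 56 mod 42 = 14; 31^14 ≡ 36 (mod 43).
Combine by CRT: x ≡ 47 (mod 61), x ≡ 36 (mod 43) ⇒ x ≡ 2487 (mod 2623).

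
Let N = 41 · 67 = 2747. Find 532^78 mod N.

1354

Mod 41: 532 ≡ 40; by Fermat, exponent reduces to 78 mod 40 = 38; 40^38 ≡ 1 (mod 41).
Mod 67: 532 ≡ 63; by Fermat, exponent reduces to 78 mod 66 = 12; 63^12 ≡ 14 (mod 67).
Combine by CRT: x ≡ 1 (mod 41), x ≡ 14 (mod 67) ⇒ x ≡ 1354 (mod 2747).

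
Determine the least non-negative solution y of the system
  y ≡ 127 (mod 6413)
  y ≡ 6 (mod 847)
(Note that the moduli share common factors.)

32192

gcd(6413, 847) = 121 and 121 | (6 − 127), so the pair is consistent; merging gives y ≡ 32192 (mod 44891), where 44891 = lcm(6413, 847).
The solution is unique modulo lcm(6413, 847) = 44891.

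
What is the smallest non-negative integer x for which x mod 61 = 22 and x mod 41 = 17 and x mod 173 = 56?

From x ≡ 22 (mod 61) write x = 22 + 61t. Substituting into x ≡ 17 (mod 41) gives 61t ≡ 36 (mod 41), and since 20⁻¹ ≡ 39 (mod 41), t ≡ 10. Hence x ≡ 22 + 61·10 = 632 (mod 2501).
From x ≡ 632 (mod 2501) write x = 632 + 2501t. Substituting into x ≡ 56 (mod 173) gives 2501t ≡ 116 (mod 173), and since 79⁻¹ ≡ 46 (mod 173), t ≡ 146. Hence x ≡ 632 + 2501·146 = 365778 (mod 432673).

365778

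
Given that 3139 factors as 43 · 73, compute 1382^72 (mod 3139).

1

Mod 43: 1382 ≡ 6; by Fermat, exponent reduces to 72 mod 42 = 30; 6^30 ≡ 1 (mod 43).
Mod 73: 1382 ≡ 68; since 72 | 72, by Fermat 68^72 ≡ 1 (mod 73).
Combine by CRT: x ≡ 1 (mod 43), x ≡ 1 (mod 73) ⇒ x ≡ 1 (mod 3139).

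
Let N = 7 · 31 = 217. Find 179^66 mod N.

190

Mod 7: 179 ≡ 4; since 6 | 66, by Fermat 4^66 ≡ 1 (mod 7).
Mod 31: 179 ≡ 24; by Fermat, exponent reduces to 66 mod 30 = 6; 24^6 ≡ 4 (mod 31).
Combine by CRT: x ≡ 1 (mod 7), x ≡ 4 (mod 31) ⇒ x ≡ 190 (mod 217).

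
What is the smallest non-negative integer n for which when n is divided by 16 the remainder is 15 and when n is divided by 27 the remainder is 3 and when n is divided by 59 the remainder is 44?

5295

The moduli are pairwise coprime; M = 16·27·59 = 25488.
M/16 = 1593; 1593 ≡ 9 (mod 16); 9·9 ≡ 1, so inverse 9.
M/27 = 944; 944 ≡ 26 (mod 27); 26·26 ≡ 1, so inverse 26.
M/59 = 432; 432 ≡ 19 (mod 59); 19·28 ≡ 1, so inverse 28.
n ≡ 15·1593·9 + 3·944·26 + 44·432·28 = 820911.
820911 mod 25488 = 5295.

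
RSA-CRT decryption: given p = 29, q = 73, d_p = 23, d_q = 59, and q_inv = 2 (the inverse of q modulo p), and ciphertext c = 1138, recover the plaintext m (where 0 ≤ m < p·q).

1151

m₁ = c^(d_p) mod p: c ≡ 7 (mod 29), and 7^23 mod 29 = 20.
m₂ = c^(d_q) mod q: c ≡ 43 (mod 73), and 43^59 mod 73 = 56.
h = q_inv·(m₁ − m₂) mod p = 2·(20 − 56) mod 29 = 15.
m = m₂ + h·q = 56 + 15·73 = 1151.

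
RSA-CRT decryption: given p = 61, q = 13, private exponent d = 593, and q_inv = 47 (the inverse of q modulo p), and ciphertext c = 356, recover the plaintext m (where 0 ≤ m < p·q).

d_p = d mod (p−1) = 593 mod 60 = 53; d_q = d mod (q−1) = 5.
m₁ = c^(d_p) mod p: c ≡ 51 (mod 61), and 51^53 mod 61 = 7.
m₂ = c^(d_q) mod q: c ≡ 5 (mod 13), and 5^5 mod 13 = 5.
h = q_inv·(m₁ − m₂) mod p = 47·(7 − 5) mod 61 = 33.
m = m₂ + h·q = 5 + 33·13 = 434.

434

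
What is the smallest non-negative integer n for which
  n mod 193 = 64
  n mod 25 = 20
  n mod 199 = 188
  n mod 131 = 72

59360495

The moduli are pairwise coprime; M = 193·25·199·131 = 125782925.
M/193 = 651725; 651725 ≡ 157 (mod 193); 157·134 ≡ 1, so inverse 134.
M/25 = 5031317; 5031317 ≡ 17 (mod 25); 17·3 ≡ 1, so inverse 3.
M/199 = 632075; 632075 ≡ 51 (mod 199); 51·160 ≡ 1, so inverse 160.
M/131 = 960175; 960175 ≡ 76 (mod 131); 76·50 ≡ 1, so inverse 50.
n ≡ 64·651725·134 + 20·5031317·3 + 188·632075·160 + 72·960175·50 = 28360518620.
28360518620 mod 125782925 = 59360495.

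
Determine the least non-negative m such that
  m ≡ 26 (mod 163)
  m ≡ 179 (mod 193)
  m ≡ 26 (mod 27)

272888

Combine the congruences pairwise.
From m ≡ 26 (mod 163) write m = 26 + 163t. Substituting into m ≡ 179 (mod 193) gives 163t ≡ 153 (mod 193), and since 163⁻¹ ≡ 45 (mod 193), t ≡ 130. Hence m ≡ 26 + 163·130 = 21216 (mod 31459).
From m ≡ 21216 (mod 31459) write m = 21216 + 31459t. Substituting into m ≡ 26 (mod 27) gives 31459t ≡ 5 (mod 27), and since 4⁻¹ ≡ 7 (mod 27), t ≡ 8. Hence m ≡ 21216 + 31459·8 = 272888 (mod 849393).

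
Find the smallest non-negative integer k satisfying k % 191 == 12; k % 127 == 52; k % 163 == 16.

The moduli are pairwise coprime; N = 191·127·163 = 3953891.
N/191 = 20701; 20701 ≡ 73 (mod 191); 73·157 ≡ 1, so inverse 157.
N/127 = 31133; 31133 ≡ 18 (mod 127); 18·120 ≡ 1, so inverse 120.
N/163 = 24257; 24257 ≡ 133 (mod 163); 133·38 ≡ 1, so inverse 38.
k ≡ 12·20701·157 + 52·31133·120 + 16·24257·38 = 248018860.
248018860 mod 3953891 = 2877618.

2877618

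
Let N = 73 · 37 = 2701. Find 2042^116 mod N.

Mod 73: 2042 ≡ 71; by Fermat, exponent reduces to 116 mod 72 = 44; 71^44 ≡ 37 (mod 73).
Mod 37: 2042 ≡ 7; by Fermat, exponent reduces to 116 mod 36 = 8; 7^8 ≡ 16 (mod 37).
Combine by CRT: x ≡ 37 (mod 73), x ≡ 16 (mod 37) ⇒ x ≡ 1570 (mod 2701).

1570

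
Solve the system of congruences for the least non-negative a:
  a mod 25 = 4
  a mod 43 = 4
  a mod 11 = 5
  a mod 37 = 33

433229

The moduli are pairwise coprime; N = 25·43·11·37 = 437525.
N/25 = 17501; 17501 ≡ 1 (mod 25), inverse 1.
N/43 = 10175; 10175 ≡ 27 (mod 43); 27·8 ≡ 1, so inverse 8.
N/11 = 39775; 39775 ≡ 10 (mod 11); 10·10 ≡ 1, so inverse 10.
N/37 = 11825; 11825 ≡ 22 (mod 37); 22·32 ≡ 1, so inverse 32.
a ≡ 4·17501·1 + 4·10175·8 + 5·39775·10 + 33·11825·32 = 14871554.
14871554 mod 437525 = 433229.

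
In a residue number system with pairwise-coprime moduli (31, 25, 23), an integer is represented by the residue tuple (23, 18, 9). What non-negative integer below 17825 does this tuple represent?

From x ≡ 23 (mod 31) write x = 23 + 31t. Substituting into x ≡ 18 (mod 25) gives 31t ≡ 20 (mod 25), and since 6⁻¹ ≡ 21 (mod 25), t ≡ 20. Hence x ≡ 23 + 31·20 = 643 (mod 775).
From x ≡ 643 (mod 775) write x = 643 + 775t. Substituting into x ≡ 9 (mod 23) gives 775t ≡ 10 (mod 23), and since 16⁻¹ ≡ 13 (mod 23), t ≡ 15. Hence x ≡ 643 + 775·15 = 12268 (mod 17825).

12268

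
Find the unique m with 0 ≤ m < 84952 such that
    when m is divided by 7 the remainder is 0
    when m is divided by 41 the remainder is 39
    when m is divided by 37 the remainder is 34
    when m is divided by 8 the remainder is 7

Combine the congruences pairwise.
From m ≡ 0 (mod 7) write m = 0 + 7t. Substituting into m ≡ 39 (mod 41) gives 7t ≡ 39 (mod 41), and since 7⁻¹ ≡ 6 (mod 41), t ≡ 29. Hence m ≡ 0 + 7·29 = 203 (mod 287).
From m ≡ 203 (mod 287) write m = 203 + 287t. Substituting into m ≡ 34 (mod 37) gives 287t ≡ 16 (mod 37), and since 28⁻¹ ≡ 4 (mod 37), t ≡ 27. Hence m ≡ 203 + 287·27 = 7952 (mod 10619).
From m ≡ 7952 (mod 10619) write m = 7952 + 10619t. Substituting into m ≡ 7 (mod 8) gives 10619t ≡ 7 (mod 8), and since 3⁻¹ ≡ 3 (mod 8), t ≡ 5. Hence m ≡ 7952 + 10619·5 = 61047 (mod 84952).

61047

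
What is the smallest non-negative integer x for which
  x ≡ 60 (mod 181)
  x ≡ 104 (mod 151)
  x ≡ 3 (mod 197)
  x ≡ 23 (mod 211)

From x ≡ 60 (mod 181) write x = 60 + 181t. Substituting into x ≡ 104 (mod 151) gives 181t ≡ 44 (mod 151), and since 30⁻¹ ≡ 146 (mod 151), t ≡ 82. Hence x ≡ 60 + 181·82 = 14902 (mod 27331).
From x ≡ 14902 (mod 27331) write x = 14902 + 27331t. Substituting into x ≡ 3 (mod 197) gives 27331t ≡ 73 (mod 197), and since 145⁻¹ ≡ 125 (mod 197), t ≡ 63. Hence x ≡ 14902 + 27331·63 = 1736755 (mod 5384207).
From x ≡ 1736755 (mod 5384207) write x = 1736755 + 5384207t. Substituting into x ≡ 23 (mod 211) gives 5384207t ≡ 9 (mod 211), and since 120⁻¹ ≡ 51 (mod 211), t ≡ 37. Hence x ≡ 1736755 + 5384207·37 = 200952414 (mod 1136067677).

200952414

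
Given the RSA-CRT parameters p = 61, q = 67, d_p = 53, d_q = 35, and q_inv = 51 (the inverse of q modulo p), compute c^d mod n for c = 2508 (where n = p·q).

3521

m₁ = c^(d_p) mod p: c ≡ 7 (mod 61), and 7^53 mod 61 = 44.
m₂ = c^(d_q) mod q: c ≡ 29 (mod 67), and 29^35 mod 67 = 37.
h = q_inv·(m₁ − m₂) mod p = 51·(44 − 37) mod 61 = 52.
m = m₂ + h·q = 37 + 52·67 = 3521.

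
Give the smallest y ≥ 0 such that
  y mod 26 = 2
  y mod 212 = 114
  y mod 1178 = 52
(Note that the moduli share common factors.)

578450

gcd(26, 212) = 2 and 2 | (114 − 2), so the pair is consistent; merging gives y ≡ 2446 (mod 2756), where 2756 = lcm(26, 212).
gcd(2756, 1178) = 2 and 2 | (52 − 2446), so the pair is consistent; merging gives y ≡ 578450 (mod 1623284), where 1623284 = lcm(2756, 1178).
The solution is unique modulo lcm(26, 212, 1178) = 1623284.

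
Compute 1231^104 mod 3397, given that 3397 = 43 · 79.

Mod 43: 1231 ≡ 27; by Fermat, exponent reduces to 104 mod 42 = 20; 27^20 ≡ 35 (mod 43).
Mod 79: 1231 ≡ 46; by Fermat, exponent reduces to 104 mod 78 = 26; 46^26 ≡ 1 (mod 79).
Combine by CRT: x ≡ 35 (mod 43), x ≡ 1 (mod 79) ⇒ x ≡ 2529 (mod 3397).

2529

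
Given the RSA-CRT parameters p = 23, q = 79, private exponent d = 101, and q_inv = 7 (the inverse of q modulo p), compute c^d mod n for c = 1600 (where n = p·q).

445

d_p = d mod (p−1) = 101 mod 22 = 13; d_q = d mod (q−1) = 23.
m₁ = c^(d_p) mod p: c ≡ 13 (mod 23), and 13^13 mod 23 = 8.
m₂ = c^(d_q) mod q: c ≡ 20 (mod 79), and 20^23 mod 79 = 50.
h = q_inv·(m₁ − m₂) mod p = 7·(8 − 50) mod 23 = 5.
m = m₂ + h·q = 50 + 5·79 = 445.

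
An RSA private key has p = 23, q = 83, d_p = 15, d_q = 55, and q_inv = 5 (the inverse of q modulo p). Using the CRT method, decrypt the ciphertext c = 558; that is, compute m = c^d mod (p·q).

1457

m₁ = c^(d_p) mod p: c ≡ 6 (mod 23), and 6^15 mod 23 = 8.
m₂ = c^(d_q) mod q: c ≡ 60 (mod 83), and 60^55 mod 83 = 46.
h = q_inv·(m₁ − m₂) mod p = 5·(8 − 46) mod 23 = 17.
m = m₂ + h·q = 46 + 17·83 = 1457.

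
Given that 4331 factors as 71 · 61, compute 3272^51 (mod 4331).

1955

Mod 71: 3272 ≡ 6; 6^51 ≡ 38 (mod 71).
Mod 61: 3272 ≡ 39; 39^51 ≡ 3 (mod 61).
Combine by CRT: x ≡ 38 (mod 71), x ≡ 3 (mod 61) ⇒ x ≡ 1955 (mod 4331).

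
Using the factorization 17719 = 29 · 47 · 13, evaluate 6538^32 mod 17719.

Mod 29: 6538 ≡ 13; by Fermat, exponent reduces to 32 mod 28 = 4; 13^4 ≡ 25 (mod 29).
Mod 47: 6538 ≡ 5; 5^32 ≡ 7 (mod 47).
Mod 13: 6538 ≡ 12; by Fermat, exponent reduces to 32 mod 12 = 8; 12^8 ≡ 1 (mod 13).
Combine by CRT: x ≡ 25 (mod 29), x ≡ 7 (mod 47), x ≡ 1 (mod 13) ⇒ x ≡ 9595 (mod 17719).

9595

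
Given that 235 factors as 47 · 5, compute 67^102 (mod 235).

Mod 47: 67 ≡ 20; by Fermat, exponent reduces to 102 mod 46 = 10; 20^10 ≡ 25 (mod 47).
Mod 5: 67 ≡ 2; by Fermat, exponent reduces to 102 mod 4 = 2; 2^2 ≡ 4 (mod 5).
Combine by CRT: x ≡ 25 (mod 47), x ≡ 4 (mod 5) ⇒ x ≡ 119 (mod 235).

119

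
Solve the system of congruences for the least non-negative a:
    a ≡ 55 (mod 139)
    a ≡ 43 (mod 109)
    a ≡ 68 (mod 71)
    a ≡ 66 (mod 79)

Combine the congruences pairwise.
From a ≡ 55 (mod 139) write a = 55 + 139t. Substituting into a ≡ 43 (mod 109) gives 139t ≡ 97 (mod 109), and since 30⁻¹ ≡ 40 (mod 109), t ≡ 65. Hence a ≡ 55 + 139·65 = 9090 (mod 15151).
From a ≡ 9090 (mod 15151) write a = 9090 + 15151t. Substituting into a ≡ 68 (mod 71) gives 15151t ≡ 66 (mod 71), and since 28⁻¹ ≡ 33 (mod 71), t ≡ 48. Hence a ≡ 9090 + 15151·48 = 736338 (mod 1075721).
From a ≡ 736338 (mod 1075721) write a = 736338 + 1075721t. Substituting into a ≡ 66 (mod 79) gives 1075721t ≡ 8 (mod 79), and since 57⁻¹ ≡ 61 (mod 79), t ≡ 14. Hence a ≡ 736338 + 1075721·14 = 15796432 (mod 84981959).

15796432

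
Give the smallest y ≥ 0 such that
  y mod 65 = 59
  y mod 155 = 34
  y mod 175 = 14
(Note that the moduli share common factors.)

189

Combine the congruences pairwise.
gcd(65, 155) = 5 and 5 | (34 − 59), so the pair is consistent; merging gives y ≡ 189 (mod 2015), where 2015 = lcm(65, 155).
gcd(2015, 175) = 5 and 5 | (14 − 189), so the pair is consistent; merging gives y ≡ 189 (mod 70525), where 70525 = lcm(2015, 175).
The solution is unique modulo lcm(65, 155, 175) = 70525.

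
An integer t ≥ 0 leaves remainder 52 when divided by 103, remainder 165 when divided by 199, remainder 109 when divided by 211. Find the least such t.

The moduli are pairwise coprime; N = 103·199·211 = 4324867.
N/103 = 41989; 41989 ≡ 68 (mod 103); 68·50 ≡ 1, so inverse 50.
N/199 = 21733; 21733 ≡ 42 (mod 199); 42·109 ≡ 1, so inverse 109.
N/211 = 20497; 20497 ≡ 30 (mod 211); 30·204 ≡ 1, so inverse 204.
t ≡ 52·41989·50 + 165·21733·109 + 109·20497·204 = 955810697.
955810697 mod 4324867 = 15090.

15090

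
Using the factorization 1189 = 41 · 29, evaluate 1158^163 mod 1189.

918

Mod 41: 1158 ≡ 10; by Fermat, exponent reduces to 163 mod 40 = 3; 10^3 ≡ 16 (mod 41).
Mod 29: 1158 ≡ 27; by Fermat, exponent reduces to 163 mod 28 = 23; 27^23 ≡ 19 (mod 29).
Combine by CRT: x ≡ 16 (mod 41), x ≡ 19 (mod 29) ⇒ x ≡ 918 (mod 1189).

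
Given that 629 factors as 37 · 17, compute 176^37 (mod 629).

398

Mod 37: 176 ≡ 28; by Fermat, exponent reduces to 37 mod 36 = 1; 28^1 ≡ 28 (mod 37).
Mod 17: 176 ≡ 6; by Fermat, exponent reduces to 37 mod 16 = 5; 6^5 ≡ 7 (mod 17).
Combine by CRT: x ≡ 28 (mod 37), x ≡ 7 (mod 17) ⇒ x ≡ 398 (mod 629).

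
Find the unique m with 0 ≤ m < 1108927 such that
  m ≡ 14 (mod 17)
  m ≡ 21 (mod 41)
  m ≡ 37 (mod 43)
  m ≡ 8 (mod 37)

The moduli are pairwise coprime; N = 17·41·43·37 = 1108927.
N/17 = 65231; 65231 ≡ 2 (mod 17); 2·9 ≡ 1, so inverse 9.
N/41 = 27047; 27047 ≡ 28 (mod 41); 28·22 ≡ 1, so inverse 22.
N/43 = 25789; 25789 ≡ 32 (mod 43); 32·39 ≡ 1, so inverse 39.
N/37 = 29971; 29971 ≡ 1 (mod 37), inverse 1.
m ≡ 14·65231·9 + 21·27047·22 + 37·25789·39 + 8·29971·1 = 58168115.
58168115 mod 1108927 = 503911.

503911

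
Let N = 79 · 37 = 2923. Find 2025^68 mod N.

1210

Mod 79: 2025 ≡ 50; 50^68 ≡ 25 (mod 79).
Mod 37: 2025 ≡ 27; by Fermat, exponent reduces to 68 mod 36 = 32; 27^32 ≡ 26 (mod 37).
Combine by CRT: x ≡ 25 (mod 79), x ≡ 26 (mod 37) ⇒ x ≡ 1210 (mod 2923).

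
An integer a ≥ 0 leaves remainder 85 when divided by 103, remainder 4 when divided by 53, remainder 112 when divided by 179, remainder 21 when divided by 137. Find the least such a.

109221079

The moduli are pairwise coprime; N = 103·53·179·137 = 133871057.
N/103 = 1299719; 1299719 ≡ 65 (mod 103); 65·84 ≡ 1, so inverse 84.
N/53 = 2525869; 2525869 ≡ 48 (mod 53); 48·21 ≡ 1, so inverse 21.
N/179 = 747883; 747883 ≡ 21 (mod 179); 21·162 ≡ 1, so inverse 162.
N/137 = 977161; 977161 ≡ 77 (mod 137); 77·121 ≡ 1, so inverse 121.
a ≡ 85·1299719·84 + 4·2525869·21 + 112·747883·162 + 21·977161·121 = 25544721909.
25544721909 mod 133871057 = 109221079.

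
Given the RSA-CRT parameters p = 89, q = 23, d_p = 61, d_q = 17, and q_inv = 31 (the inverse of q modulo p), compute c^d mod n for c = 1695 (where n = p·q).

625

m₁ = c^(d_p) mod p: c ≡ 4 (mod 89), and 4^61 mod 89 = 2.
m₂ = c^(d_q) mod q: c ≡ 16 (mod 23), and 16^17 mod 23 = 4.
h = q_inv·(m₁ − m₂) mod p = 31·(2 − 4) mod 89 = 27.
m = m₂ + h·q = 4 + 27·23 = 625.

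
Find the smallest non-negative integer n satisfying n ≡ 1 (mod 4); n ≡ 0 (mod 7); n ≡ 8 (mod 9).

The moduli are pairwise coprime; M = 4·7·9 = 252.
M/4 = 63; 63 ≡ 3 (mod 4); 3·3 ≡ 1, so inverse 3.
M/7 = 36; 36 ≡ 1 (mod 7), inverse 1.
M/9 = 28; 28 ≡ 1 (mod 9), inverse 1.
n ≡ 1·63·3 + 0·36·1 + 8·28·1 = 413.
413 mod 252 = 161.

161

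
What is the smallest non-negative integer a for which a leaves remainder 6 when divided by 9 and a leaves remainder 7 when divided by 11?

51

From a ≡ 6 (mod 9) write a = 6 + 9t. Substituting into a ≡ 7 (mod 11) gives 9t ≡ 1 (mod 11), and since 9⁻¹ ≡ 5 (mod 11), t ≡ 5. Hence a ≡ 6 + 9·5 = 51 (mod 99).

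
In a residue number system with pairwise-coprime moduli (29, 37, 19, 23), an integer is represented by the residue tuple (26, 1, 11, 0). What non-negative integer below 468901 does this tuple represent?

91724

Combine the congruences pairwise.
From x ≡ 26 (mod 29) write x = 26 + 29t. Substituting into x ≡ 1 (mod 37) gives 29t ≡ 12 (mod 37), and since 29⁻¹ ≡ 23 (mod 37), t ≡ 17. Hence x ≡ 26 + 29·17 = 519 (mod 1073).
From x ≡ 519 (mod 1073) write x = 519 + 1073t. Substituting into x ≡ 11 (mod 19) gives 1073t ≡ 5 (mod 19), and since 9⁻¹ ≡ 17 (mod 19), t ≡ 9. Hence x ≡ 519 + 1073·9 = 10176 (mod 20387).
From x ≡ 10176 (mod 20387) write x = 10176 + 20387t. Substituting into x ≡ 0 (mod 23) gives 20387t ≡ 13 (mod 23), and since 9⁻¹ ≡ 18 (mod 23), t ≡ 4. Hence x ≡ 10176 + 20387·4 = 91724 (mod 468901).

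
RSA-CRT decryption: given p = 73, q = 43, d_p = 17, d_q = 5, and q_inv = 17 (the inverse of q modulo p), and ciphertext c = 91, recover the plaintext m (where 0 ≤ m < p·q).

1018

m₁ = c^(d_p) mod p: c ≡ 18 (mod 73), and 18^17 mod 73 = 69.
m₂ = c^(d_q) mod q: c ≡ 5 (mod 43), and 5^5 mod 43 = 29.
h = q_inv·(m₁ − m₂) mod p = 17·(69 − 29) mod 73 = 23.
m = m₂ + h·q = 29 + 23·43 = 1018.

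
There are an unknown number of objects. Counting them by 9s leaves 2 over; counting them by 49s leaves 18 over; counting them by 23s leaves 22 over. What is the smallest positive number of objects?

From N ≡ 2 (mod 9) write N = 2 + 9t. Substituting into N ≡ 18 (mod 49) gives 9t ≡ 16 (mod 49), and since 9⁻¹ ≡ 11 (mod 49), t ≡ 29. Hence N ≡ 2 + 9·29 = 263 (mod 441).
From N ≡ 263 (mod 441) write N = 263 + 441t. Substituting into N ≡ 22 (mod 23) gives 441t ≡ 12 (mod 23), and since 4⁻¹ ≡ 6 (mod 23), t ≡ 3. Hence N ≡ 263 + 441·3 = 1586 (mod 10143).

1586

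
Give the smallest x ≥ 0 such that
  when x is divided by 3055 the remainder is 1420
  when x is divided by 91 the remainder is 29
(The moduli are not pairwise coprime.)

10585

gcd(3055, 91) = 13 and 13 | (29 − 1420), so the pair is consistent; merging gives x ≡ 10585 (mod 21385), where 21385 = lcm(3055, 91).
The solution is unique modulo lcm(3055, 91) = 21385.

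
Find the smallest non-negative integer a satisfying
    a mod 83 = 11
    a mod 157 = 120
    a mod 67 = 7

From a ≡ 11 (mod 83) write a = 11 + 83t. Substituting into a ≡ 120 (mod 157) gives 83t ≡ 109 (mod 157), and since 83⁻¹ ≡ 70 (mod 157), t ≡ 94. Hence a ≡ 11 + 83·94 = 7813 (mod 13031).
From a ≡ 7813 (mod 13031) write a = 7813 + 13031t. Substituting into a ≡ 7 (mod 67) gives 13031t ≡ 33 (mod 67), and since 33⁻¹ ≡ 65 (mod 67), t ≡ 1. Hence a ≡ 7813 + 13031·1 = 20844 (mod 873077).

20844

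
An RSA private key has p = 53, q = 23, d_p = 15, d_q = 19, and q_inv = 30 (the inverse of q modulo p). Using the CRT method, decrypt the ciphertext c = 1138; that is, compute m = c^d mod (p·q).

m₁ = c^(d_p) mod p: c ≡ 25 (mod 53), and 25^15 mod 53 = 11.
m₂ = c^(d_q) mod q: c ≡ 11 (mod 23), and 11^19 mod 23 = 15.
h = q_inv·(m₁ − m₂) mod p = 30·(11 − 15) mod 53 = 39.
m = m₂ + h·q = 15 + 39·23 = 912.

912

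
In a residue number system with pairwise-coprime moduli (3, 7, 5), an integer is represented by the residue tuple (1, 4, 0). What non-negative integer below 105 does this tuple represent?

The moduli are pairwise coprime; N = 3·7·5 = 105.
N/3 = 35; 35 ≡ 2 (mod 3); 2·2 ≡ 1, so inverse 2.
N/7 = 15; 15 ≡ 1 (mod 7), inverse 1.
N/5 = 21; 21 ≡ 1 (mod 5), inverse 1.
x ≡ 1·35·2 + 4·15·1 + 0·21·1 = 130.
130 mod 105 = 25.

25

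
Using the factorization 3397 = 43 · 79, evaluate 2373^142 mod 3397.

Mod 43: 2373 ≡ 8; by Fermat, exponent reduces to 142 mod 42 = 16; 8^16 ≡ 21 (mod 43).
Mod 79: 2373 ≡ 3; by Fermat, exponent reduces to 142 mod 78 = 64; 3^64 ≡ 45 (mod 79).
Combine by CRT: x ≡ 21 (mod 43), x ≡ 45 (mod 79) ⇒ x ≡ 2257 (mod 3397).

2257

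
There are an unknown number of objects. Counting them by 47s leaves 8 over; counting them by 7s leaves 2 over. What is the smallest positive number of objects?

From N ≡ 8 (mod 47) write N = 8 + 47t. Substituting into N ≡ 2 (mod 7) gives 47t ≡ 1 (mod 7), and since 5⁻¹ ≡ 3 (mod 7), t ≡ 3. Hence N ≡ 8 + 47·3 = 149 (mod 329).

149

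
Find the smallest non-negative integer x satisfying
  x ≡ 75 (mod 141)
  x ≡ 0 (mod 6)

gcd(141, 6) = 3 and 3 | (0 − 75), so the pair is consistent; merging gives x ≡ 216 (mod 282), where 282 = lcm(141, 6).
The solution is unique modulo lcm(141, 6) = 282.

216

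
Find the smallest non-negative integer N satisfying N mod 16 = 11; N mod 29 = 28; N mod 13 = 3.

4059

From N ≡ 11 (mod 16) write N = 11 + 16t. Substituting into N ≡ 28 (mod 29) gives 16t ≡ 17 (mod 29), and since 16⁻¹ ≡ 20 (mod 29), t ≡ 21. Hence N ≡ 11 + 16·21 = 347 (mod 464).
From N ≡ 347 (mod 464) write N = 347 + 464t. Substituting into N ≡ 3 (mod 13) gives 464t ≡ 7 (mod 13), and since 9⁻¹ ≡ 3 (mod 13), t ≡ 8. Hence N ≡ 347 + 464·8 = 4059 (mod 6032).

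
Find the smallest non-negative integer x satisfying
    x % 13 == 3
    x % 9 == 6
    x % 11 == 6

The moduli are pairwise coprime; N = 13·9·11 = 1287.
N/13 = 99; 99 ≡ 8 (mod 13); 8·5 ≡ 1, so inverse 5.
N/9 = 143; 143 ≡ 8 (mod 9); 8·8 ≡ 1, so inverse 8.
N/11 = 117; 117 ≡ 7 (mod 11); 7·8 ≡ 1, so inverse 8.
x ≡ 3·99·5 + 6·143·8 + 6·117·8 = 13965.
13965 mod 1287 = 1095.

1095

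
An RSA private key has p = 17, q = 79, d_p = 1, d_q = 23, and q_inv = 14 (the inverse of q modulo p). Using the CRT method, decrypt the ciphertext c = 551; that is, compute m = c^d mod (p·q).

m₁ = c^(d_p) mod p: c ≡ 7 (mod 17), and 7^1 mod 17 = 7.
m₂ = c^(d_q) mod q: c ≡ 77 (mod 79), and 77^23 mod 79 = 7.
h = q_inv·(m₁ − m₂) mod p = 14·(7 − 7) mod 17 = 0.
m = m₂ + h·q = 7 + 0·79 = 7.

7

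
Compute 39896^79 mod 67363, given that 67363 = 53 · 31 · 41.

Mod 53: 39896 ≡ 40; by Fermat, exponent reduces to 79 mod 52 = 27; 40^27 ≡ 40 (mod 53).
Mod 31: 39896 ≡ 30; by Fermat, exponent reduces to 79 mod 30 = 19; 30^19 ≡ 30 (mod 31).
Mod 41: 39896 ≡ 3; by Fermat, exponent reduces to 79 mod 40 = 39; 3^39 ≡ 14 (mod 41).
Combine by CRT: x ≡ 40 (mod 53), x ≡ 30 (mod 31), x ≡ 14 (mod 41) ⇒ x ≡ 23466 (mod 67363).

23466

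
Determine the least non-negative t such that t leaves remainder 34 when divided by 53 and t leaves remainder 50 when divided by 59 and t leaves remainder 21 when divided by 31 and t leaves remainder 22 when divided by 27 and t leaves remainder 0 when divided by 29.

75308476

From t ≡ 34 (mod 53) write t = 34 + 53s. Substituting into t ≡ 50 (mod 59) gives 53s ≡ 16 (mod 59), and since 53⁻¹ ≡ 49 (mod 59), s ≡ 17. Hence t ≡ 34 + 53·17 = 935 (mod 3127).
From t ≡ 935 (mod 3127) write t = 935 + 3127s. Substituting into t ≡ 21 (mod 31) gives 3127s ≡ 16 (mod 31), and since 27⁻¹ ≡ 23 (mod 31), s ≡ 27. Hence t ≡ 935 + 3127·27 = 85364 (mod 96937).
From t ≡ 85364 (mod 96937) write t = 85364 + 96937s. Substituting into t ≡ 22 (mod 27) gives 96937s ≡ 5 (mod 27), and since 7⁻¹ ≡ 4 (mod 27), s ≡ 20. Hence t ≡ 85364 + 96937·20 = 2024104 (mod 2617299).
From t ≡ 2024104 (mod 2617299) write t = 2024104 + 2617299s. Substituting into t ≡ 0 (mod 29) gives 2617299s ≡ 9 (mod 29), and since 20⁻¹ ≡ 16 (mod 29), s ≡ 28. Hence t ≡ 2024104 + 2617299·28 = 75308476 (mod 75901671).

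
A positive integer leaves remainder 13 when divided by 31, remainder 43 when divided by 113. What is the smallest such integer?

From x ≡ 13 (mod 31) write x = 13 + 31t. Substituting into x ≡ 43 (mod 113) gives 31t ≡ 30 (mod 113), and since 31⁻¹ ≡ 62 (mod 113), t ≡ 52. Hence x ≡ 13 + 31·52 = 1625 (mod 3503).

1625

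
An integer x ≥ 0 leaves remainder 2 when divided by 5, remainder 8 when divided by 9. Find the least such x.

17

Combine the congruences pairwise.
From x ≡ 2 (mod 5) write x = 2 + 5t. Substituting into x ≡ 8 (mod 9) gives 5t ≡ 6 (mod 9), and since 5⁻¹ ≡ 2 (mod 9), t ≡ 3. Hence x ≡ 2 + 5·3 = 17 (mod 45).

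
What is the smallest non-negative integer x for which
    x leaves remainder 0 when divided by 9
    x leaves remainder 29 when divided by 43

From x ≡ 0 (mod 9) write x = 0 + 9t. Substituting into x ≡ 29 (mod 43) gives 9t ≡ 29 (mod 43), and since 9⁻¹ ≡ 24 (mod 43), t ≡ 8. Hence x ≡ 0 + 9·8 = 72 (mod 387).

72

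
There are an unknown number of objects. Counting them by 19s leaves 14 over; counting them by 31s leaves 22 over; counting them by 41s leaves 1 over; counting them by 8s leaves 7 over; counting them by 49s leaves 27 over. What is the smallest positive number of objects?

The moduli are pairwise coprime; M = 19·31·41·8·49 = 9466408.
M/19 = 498232; 498232 ≡ 14 (mod 19); 14·15 ≡ 1, so inverse 15.
M/31 = 305368; 305368 ≡ 18 (mod 31); 18·19 ≡ 1, so inverse 19.
M/41 = 230888; 230888 ≡ 17 (mod 41); 17·29 ≡ 1, so inverse 29.
M/8 = 1183301; 1183301 ≡ 5 (mod 8); 5·5 ≡ 1, so inverse 5.
M/49 = 193192; 193192 ≡ 34 (mod 49); 34·13 ≡ 1, so inverse 13.
N ≡ 14·498232·15 + 22·305368·19 + 1·230888·29 + 7·1183301·5 + 27·193192·13 = 348194223.
348194223 mod 9466408 = 7403535.

7403535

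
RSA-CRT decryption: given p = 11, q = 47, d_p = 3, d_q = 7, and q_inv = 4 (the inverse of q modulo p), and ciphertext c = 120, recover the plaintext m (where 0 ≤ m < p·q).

m₁ = c^(d_p) mod p: c ≡ 10 (mod 11), and 10^3 mod 11 = 10.
m₂ = c^(d_q) mod q: c ≡ 26 (mod 47), and 26^7 mod 47 = 10.
h = q_inv·(m₁ − m₂) mod p = 4·(10 − 10) mod 11 = 0.
m = m₂ + h·q = 10 + 0·47 = 10.

10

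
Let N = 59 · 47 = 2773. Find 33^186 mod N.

Mod 59: 33 ≡ 33; by Fermat, exponent reduces to 186 mod 58 = 12; 33^12 ≡ 57 (mod 59).
Mod 47: 33 ≡ 33; by Fermat, exponent reduces to 186 mod 46 = 2; 33^2 ≡ 8 (mod 47).
Combine by CRT: x ≡ 57 (mod 59), x ≡ 8 (mod 47) ⇒ x ≡ 2358 (mod 2773).

2358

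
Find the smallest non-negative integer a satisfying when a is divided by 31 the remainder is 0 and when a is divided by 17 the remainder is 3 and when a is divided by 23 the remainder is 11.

1023

The moduli are pairwise coprime; N = 31·17·23 = 12121.
N/31 = 391; 391 ≡ 19 (mod 31); 19·18 ≡ 1, so inverse 18.
N/17 = 713; 713 ≡ 16 (mod 17); 16·16 ≡ 1, so inverse 16.
N/23 = 527; 527 ≡ 21 (mod 23); 21·11 ≡ 1, so inverse 11.
a ≡ 0·391·18 + 3·713·16 + 11·527·11 = 97991.
97991 mod 12121 = 1023.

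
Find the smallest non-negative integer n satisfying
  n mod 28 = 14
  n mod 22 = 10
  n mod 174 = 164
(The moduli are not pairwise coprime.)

Combine the congruences pairwise.
gcd(28, 22) = 2 and 2 | (10 − 14), so the pair is consistent; merging gives n ≡ 98 (mod 308), where 308 = lcm(28, 22).
gcd(308, 174) = 2 and 2 | (164 − 98), so the pair is consistent; merging gives n ≡ 25046 (mod 26796), where 26796 = lcm(308, 174).
The solution is unique modulo lcm(28, 22, 174) = 26796.

25046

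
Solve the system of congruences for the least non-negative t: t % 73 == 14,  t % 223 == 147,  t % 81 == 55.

550288

The moduli are pairwise coprime; N = 73·223·81 = 1318599.
N/73 = 18063; 18063 ≡ 32 (mod 73); 32·16 ≡ 1, so inverse 16.
N/223 = 5913; 5913 ≡ 115 (mod 223); 115·64 ≡ 1, so inverse 64.
N/81 = 16279; 16279 ≡ 79 (mod 81); 79·40 ≡ 1, so inverse 40.
t ≡ 14·18063·16 + 147·5913·64 + 55·16279·40 = 95489416.
95489416 mod 1318599 = 550288.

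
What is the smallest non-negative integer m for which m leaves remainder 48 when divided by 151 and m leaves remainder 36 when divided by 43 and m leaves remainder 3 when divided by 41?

54861

The moduli are pairwise coprime; N = 151·43·41 = 266213.
N/151 = 1763; 1763 ≡ 102 (mod 151); 102·114 ≡ 1, so inverse 114.
N/43 = 6191; 6191 ≡ 42 (mod 43); 42·42 ≡ 1, so inverse 42.
N/41 = 6493; 6493 ≡ 15 (mod 41); 15·11 ≡ 1, so inverse 11.
m ≡ 48·1763·114 + 36·6191·42 + 3·6493·11 = 19222197.
19222197 mod 266213 = 54861.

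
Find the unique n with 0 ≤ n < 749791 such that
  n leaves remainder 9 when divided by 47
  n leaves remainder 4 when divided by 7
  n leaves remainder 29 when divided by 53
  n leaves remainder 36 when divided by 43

From n ≡ 9 (mod 47) write n = 9 + 47t. Substituting into n ≡ 4 (mod 7) gives 47t ≡ 2 (mod 7), and since 5⁻¹ ≡ 3 (mod 7), t ≡ 6. Hence n ≡ 9 + 47·6 = 291 (mod 329).
From n ≡ 291 (mod 329) write n = 291 + 329t. Substituting into n ≡ 29 (mod 53) gives 329t ≡ 3 (mod 53), and since 11⁻¹ ≡ 29 (mod 53), t ≡ 34. Hence n ≡ 291 + 329·34 = 11477 (mod 17437).
From n ≡ 11477 (mod 17437) write n = 11477 + 17437t. Substituting into n ≡ 36 (mod 43) gives 17437t ≡ 40 (mod 43), and since 22⁻¹ ≡ 2 (mod 43), t ≡ 37. Hence n ≡ 11477 + 17437·37 = 656646 (mod 749791).

656646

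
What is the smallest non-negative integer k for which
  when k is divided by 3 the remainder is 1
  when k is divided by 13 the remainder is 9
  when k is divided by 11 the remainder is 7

The moduli are pairwise coprime; N = 3·13·11 = 429.
N/3 = 143; 143 ≡ 2 (mod 3); 2·2 ≡ 1, so inverse 2.
N/13 = 33; 33 ≡ 7 (mod 13); 7·2 ≡ 1, so inverse 2.
N/11 = 39; 39 ≡ 6 (mod 11); 6·2 ≡ 1, so inverse 2.
k ≡ 1·143·2 + 9·33·2 + 7·39·2 = 1426.
1426 mod 429 = 139.

139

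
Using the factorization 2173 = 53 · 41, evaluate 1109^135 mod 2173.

Mod 53: 1109 ≡ 49; by Fermat, exponent reduces to 135 mod 52 = 31; 49^31 ≡ 36 (mod 53).
Mod 41: 1109 ≡ 2; by Fermat, exponent reduces to 135 mod 40 = 15; 2^15 ≡ 9 (mod 41).
Combine by CRT: x ≡ 36 (mod 53), x ≡ 9 (mod 41) ⇒ x ≡ 460 (mod 2173).

460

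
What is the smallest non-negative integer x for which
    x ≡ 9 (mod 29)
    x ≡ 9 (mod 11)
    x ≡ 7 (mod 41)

7346

The moduli are pairwise coprime; N = 29·11·41 = 13079.
N/29 = 451; 451 ≡ 16 (mod 29); 16·20 ≡ 1, so inverse 20.
N/11 = 1189; 1189 ≡ 1 (mod 11), inverse 1.
N/41 = 319; 319 ≡ 32 (mod 41); 32·9 ≡ 1, so inverse 9.
x ≡ 9·451·20 + 9·1189·1 + 7·319·9 = 111978.
111978 mod 13079 = 7346.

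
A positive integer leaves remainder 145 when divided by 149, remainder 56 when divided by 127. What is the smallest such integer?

From n ≡ 145 (mod 149) write n = 145 + 149t. Substituting into n ≡ 56 (mod 127) gives 149t ≡ 38 (mod 127), and since 22⁻¹ ≡ 52 (mod 127), t ≡ 71. Hence n ≡ 145 + 149·71 = 10724 (mod 18923).

10724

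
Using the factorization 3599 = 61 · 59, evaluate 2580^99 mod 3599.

Mod 61: 2580 ≡ 18; by Fermat, exponent reduces to 99 mod 60 = 39; 18^39 ≡ 38 (mod 61).
Mod 59: 2580 ≡ 43; by Fermat, exponent reduces to 99 mod 58 = 41; 43^41 ≡ 14 (mod 59).
Combine by CRT: x ≡ 38 (mod 61), x ≡ 14 (mod 59) ⇒ x ≡ 2905 (mod 3599).

2905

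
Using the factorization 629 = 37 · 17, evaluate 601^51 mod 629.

Mod 37: 601 ≡ 9; by Fermat, exponent reduces to 51 mod 36 = 15; 9^15 ≡ 10 (mod 37).
Mod 17: 601 ≡ 6; by Fermat, exponent reduces to 51 mod 16 = 3; 6^3 ≡ 12 (mod 17).
Combine by CRT: x ≡ 10 (mod 37), x ≡ 12 (mod 17) ⇒ x ≡ 454 (mod 629).

454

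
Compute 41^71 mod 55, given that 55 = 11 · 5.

Mod 11: 41 ≡ 8; by Fermat, exponent reduces to 71 mod 10 = 1; 8^1 ≡ 8 (mod 11).
Mod 5: 41 ≡ 1; by Fermat, exponent reduces to 71 mod 4 = 3; 1^3 ≡ 1 (mod 5).
Combine by CRT: x ≡ 8 (mod 11), x ≡ 1 (mod 5) ⇒ x ≡ 41 (mod 55).

41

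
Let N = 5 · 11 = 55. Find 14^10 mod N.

Mod 5: 14 ≡ 4; by Fermat, exponent reduces to 10 mod 4 = 2; 4^2 ≡ 1 (mod 5).
Mod 11: 14 ≡ 3; since 10 | 10, by Fermat 3^10 ≡ 1 (mod 11).
Combine by CRT: x ≡ 1 (mod 5), x ≡ 1 (mod 11) ⇒ x ≡ 1 (mod 55).

1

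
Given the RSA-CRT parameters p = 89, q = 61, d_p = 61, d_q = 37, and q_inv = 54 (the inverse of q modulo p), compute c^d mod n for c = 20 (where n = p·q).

2474

m₁ = c^(d_p) mod p: c ≡ 20 (mod 89), and 20^61 mod 89 = 71.
m₂ = c^(d_q) mod q: c ≡ 20 (mod 61), and 20^37 mod 61 = 34.
h = q_inv·(m₁ − m₂) mod p = 54·(71 − 34) mod 89 = 40.
m = m₂ + h·q = 34 + 40·61 = 2474.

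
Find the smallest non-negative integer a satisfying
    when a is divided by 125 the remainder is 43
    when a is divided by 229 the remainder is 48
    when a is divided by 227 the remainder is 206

The moduli are pairwise coprime; N = 125·229·227 = 6497875.
N/125 = 51983; 51983 ≡ 108 (mod 125); 108·22 ≡ 1, so inverse 22.
N/229 = 28375; 28375 ≡ 208 (mod 229); 208·109 ≡ 1, so inverse 109.
N/227 = 28625; 28625 ≡ 23 (mod 227); 23·79 ≡ 1, so inverse 79.
a ≡ 43·51983·22 + 48·28375·109 + 206·28625·79 = 663477168.
663477168 mod 6497875 = 693918.

693918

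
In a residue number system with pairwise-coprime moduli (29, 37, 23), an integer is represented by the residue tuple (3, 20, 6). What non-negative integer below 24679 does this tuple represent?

1685

From x ≡ 3 (mod 29) write x = 3 + 29t. Substituting into x ≡ 20 (mod 37) gives 29t ≡ 17 (mod 37), and since 29⁻¹ ≡ 23 (mod 37), t ≡ 21. Hence x ≡ 3 + 29·21 = 612 (mod 1073).
From x ≡ 612 (mod 1073) write x = 612 + 1073t. Substituting into x ≡ 6 (mod 23) gives 1073t ≡ 15 (mod 23), and since 15⁻¹ ≡ 20 (mod 23), t ≡ 1. Hence x ≡ 612 + 1073·1 = 1685 (mod 24679).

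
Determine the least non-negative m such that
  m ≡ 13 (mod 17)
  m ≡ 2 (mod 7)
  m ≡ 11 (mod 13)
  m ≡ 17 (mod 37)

The moduli are pairwise coprime; N = 17·7·13·37 = 57239.
N/17 = 3367; 3367 ≡ 1 (mod 17), inverse 1.
N/7 = 8177; 8177 ≡ 1 (mod 7), inverse 1.
N/13 = 4403; 4403 ≡ 9 (mod 13); 9·3 ≡ 1, so inverse 3.
N/37 = 1547; 1547 ≡ 30 (mod 37); 30·21 ≡ 1, so inverse 21.
m ≡ 13·3367·1 + 2·8177·1 + 11·4403·3 + 17·1547·21 = 757703.
757703 mod 57239 = 13596.

13596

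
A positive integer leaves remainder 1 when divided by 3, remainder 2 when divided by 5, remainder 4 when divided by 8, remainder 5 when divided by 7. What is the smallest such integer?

The moduli are pairwise coprime; N = 3·5·8·7 = 840.
N/3 = 280; 280 ≡ 1 (mod 3), inverse 1.
N/5 = 168; 168 ≡ 3 (mod 5); 3·2 ≡ 1, so inverse 2.
N/8 = 105; 105 ≡ 1 (mod 8), inverse 1.
N/7 = 120; 120 ≡ 1 (mod 7), inverse 1.
x ≡ 1·280·1 + 2·168·2 + 4·105·1 + 5·120·1 = 1972.
1972 mod 840 = 292.

292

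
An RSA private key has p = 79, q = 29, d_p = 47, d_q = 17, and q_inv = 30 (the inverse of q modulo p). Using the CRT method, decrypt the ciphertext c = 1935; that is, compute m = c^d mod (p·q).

m₁ = c^(d_p) mod p: c ≡ 39 (mod 79), and 39^47 mod 79 = 54.
m₂ = c^(d_q) mod q: c ≡ 21 (mod 29), and 21^17 mod 29 = 19.
h = q_inv·(m₁ − m₂) mod p = 30·(54 − 19) mod 79 = 23.
m = m₂ + h·q = 19 + 23·29 = 686.

686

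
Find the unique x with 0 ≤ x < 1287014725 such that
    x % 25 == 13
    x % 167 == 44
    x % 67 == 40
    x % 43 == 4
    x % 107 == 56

519137413

The moduli are pairwise coprime; N = 25·167·67·43·107 = 1287014725.
N/25 = 51480589; 51480589 ≡ 14 (mod 25); 14·9 ≡ 1, so inverse 9.
N/167 = 7706675; 7706675 ≡ 126 (mod 167); 126·57 ≡ 1, so inverse 57.
N/67 = 19209175; 19209175 ≡ 7 (mod 67); 7·48 ≡ 1, so inverse 48.
N/43 = 29930575; 29930575 ≡ 38 (mod 43); 38·17 ≡ 1, so inverse 17.
N/107 = 12028175; 12028175 ≡ 91 (mod 107); 91·20 ≡ 1, so inverse 20.
x ≡ 13·51480589·9 + 44·7706675·57 + 40·19209175·48 + 4·29930575·17 + 56·12028175·20 = 77740020913.
77740020913 mod 1287014725 = 519137413.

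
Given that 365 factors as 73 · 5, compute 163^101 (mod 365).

153

Mod 73: 163 ≡ 17; by Fermat, exponent reduces to 101 mod 72 = 29; 17^29 ≡ 7 (mod 73).
Mod 5: 163 ≡ 3; by Fermat, exponent reduces to 101 mod 4 = 1; 3^1 ≡ 3 (mod 5).
Combine by CRT: x ≡ 7 (mod 73), x ≡ 3 (mod 5) ⇒ x ≡ 153 (mod 365).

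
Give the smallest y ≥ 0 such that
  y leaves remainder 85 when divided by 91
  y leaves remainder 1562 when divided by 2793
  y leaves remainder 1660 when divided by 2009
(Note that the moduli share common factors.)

1247240

gcd(91, 2793) = 7 and 7 | (1562 − 85), so the pair is consistent; merging gives y ≡ 12734 (mod 36309), where 36309 = lcm(91, 2793).
gcd(36309, 2009) = 49 and 49 | (1660 − 12734), so the pair is consistent; merging gives y ≡ 1247240 (mod 1488669), where 1488669 = lcm(36309, 2009).
The solution is unique modulo lcm(91, 2793, 2009) = 1488669.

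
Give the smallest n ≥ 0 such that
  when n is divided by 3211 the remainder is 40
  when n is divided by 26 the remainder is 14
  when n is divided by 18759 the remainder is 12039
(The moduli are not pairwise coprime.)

gcd(3211, 26) = 13 and 13 | (14 − 40), so the pair is consistent; merging gives n ≡ 40 (mod 6422), where 6422 = lcm(3211, 26).
gcd(6422, 18759) = 169 and 169 | (12039 − 40), so the pair is consistent; merging gives n ≡ 218388 (mod 712842), where 712842 = lcm(6422, 18759).
The solution is unique modulo lcm(3211, 26, 18759) = 712842.

218388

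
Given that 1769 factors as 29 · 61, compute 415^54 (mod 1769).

314

Mod 29: 415 ≡ 9; by Fermat, exponent reduces to 54 mod 28 = 26; 9^26 ≡ 24 (mod 29).
Mod 61: 415 ≡ 49; 49^54 ≡ 9 (mod 61).
Combine by CRT: x ≡ 24 (mod 29), x ≡ 9 (mod 61) ⇒ x ≡ 314 (mod 1769).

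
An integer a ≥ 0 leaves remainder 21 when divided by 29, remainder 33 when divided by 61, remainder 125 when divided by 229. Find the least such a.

125388

Combine the congruences pairwise.
From a ≡ 21 (mod 29) write a = 21 + 29t. Substituting into a ≡ 33 (mod 61) gives 29t ≡ 12 (mod 61), and since 29⁻¹ ≡ 40 (mod 61), t ≡ 53. Hence a ≡ 21 + 29·53 = 1558 (mod 1769).
From a ≡ 1558 (mod 1769) write a = 1558 + 1769t. Substituting into a ≡ 125 (mod 229) gives 1769t ≡ 170 (mod 229), and since 166⁻¹ ≡ 189 (mod 229), t ≡ 70. Hence a ≡ 1558 + 1769·70 = 125388 (mod 405101).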